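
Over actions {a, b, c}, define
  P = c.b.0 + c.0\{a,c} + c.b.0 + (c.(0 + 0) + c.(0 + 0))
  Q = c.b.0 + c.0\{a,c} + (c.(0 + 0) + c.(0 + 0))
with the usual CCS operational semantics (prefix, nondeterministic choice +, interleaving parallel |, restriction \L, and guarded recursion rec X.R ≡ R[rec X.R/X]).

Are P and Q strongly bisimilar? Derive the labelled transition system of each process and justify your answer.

Reachable graph of P (5 states):
  u0 = c.b.0 + c.0\{a,c} + c.b.0 + (c.(0 + 0) + c.(0 + 0)) → --c--▸ u1, --c--▸ u2, --c--▸ u3
  u1 = 0 + 0 → stopped
  u2 = 0\{a,c} → stopped
  u3 = b.0 → --b--▸ u4
  u4 = 0 → stopped
Reachable graph of Q (5 states):
  v0 = c.b.0 + c.0\{a,c} + (c.(0 + 0) + c.(0 + 0)) → --c--▸ v1, --c--▸ v2, --c--▸ v3
  v1 = 0 + 0 → stopped
  v2 = 0\{a,c} → stopped
  v3 = b.0 → --b--▸ v4
  v4 = 0 → stopped
Coarsest stable partition (strong bisimilarity classes):
  B0 = {u0, v0}
  B1 = {u1, u2, u4, v1, v2, v4}
  B2 = {u3, v3}
u0 ∈ B0, v0 ∈ B0 → same block

YES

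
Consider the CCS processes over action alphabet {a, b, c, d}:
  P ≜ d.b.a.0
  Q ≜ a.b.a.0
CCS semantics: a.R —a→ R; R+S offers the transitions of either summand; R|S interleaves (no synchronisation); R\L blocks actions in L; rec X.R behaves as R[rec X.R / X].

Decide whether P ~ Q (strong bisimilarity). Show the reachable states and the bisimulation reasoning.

not bisimilar

P's transition system — 4 states:
  m0 = d.b.a.0 has moves =d=> m1
  m1 = b.a.0 has moves =b=> m2
  m2 = a.0 has moves =a=> m3
  m3 = 0 has moves deadlocked
Q's transition system — 4 states:
  n0 = a.b.a.0 has moves =a=> n1
  n1 = b.a.0 has moves =b=> n2
  n2 = a.0 has moves =a=> n3
  n3 = 0 has moves deadlocked
Coarsest stable partition (strong bisimilarity classes):
  B0 = {m0}
  B1 = {m1, n1}
  B2 = {m2, n2}
  B3 = {m3, n3}
  B4 = {n0}
m0 ∈ B0, n0 ∈ B4 → different blocks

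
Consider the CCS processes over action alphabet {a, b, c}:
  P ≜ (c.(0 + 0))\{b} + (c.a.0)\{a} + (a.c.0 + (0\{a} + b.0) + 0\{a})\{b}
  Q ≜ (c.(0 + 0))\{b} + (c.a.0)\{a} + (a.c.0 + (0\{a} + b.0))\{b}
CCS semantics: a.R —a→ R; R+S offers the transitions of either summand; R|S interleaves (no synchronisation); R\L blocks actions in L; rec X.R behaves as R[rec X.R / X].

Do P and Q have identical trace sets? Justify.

YES

P's transition system — 5 states:
  m0 = (c.(0 + 0))\{b} + (c.a.0)\{a} + (a.c.0 + (0\{a} + b.0) + 0\{a})\{b} has moves =a=> m1, =c=> m2, =c=> m3
  m1 = (c.0)\{b} has moves =c=> m4
  m2 = (0 + 0)\{b} has moves deadlocked
  m3 = (a.0)\{a} has moves deadlocked
  m4 = 0\{b} has moves deadlocked
Q's transition system — 5 states:
  n0 = (c.(0 + 0))\{b} + (c.a.0)\{a} + (a.c.0 + (0\{a} + b.0))\{b} has moves =a=> n1, =c=> n2, =c=> n3
  n1 = (c.0)\{b} has moves =c=> n4
  n2 = (0 + 0)\{b} has moves deadlocked
  n3 = (a.0)\{a} has moves deadlocked
  n4 = 0\{b} has moves deadlocked
Partition-refinement fixed point:
  B0 = {m0, n0}
  B1 = {m2, m3, m4, n2, n3, n4}
  B2 = {m1, n1}
m0 ∈ B0, n0 ∈ B0 → same block
Bisimilar ⇒ trace-equivalent.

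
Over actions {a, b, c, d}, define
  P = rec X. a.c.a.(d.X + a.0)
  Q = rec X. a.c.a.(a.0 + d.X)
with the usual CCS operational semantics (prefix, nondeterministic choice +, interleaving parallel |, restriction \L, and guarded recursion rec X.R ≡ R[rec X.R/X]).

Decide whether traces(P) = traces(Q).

YES

LTS(P): 5 reachable states
  s0 = rec X. a.c.a.(d.X + a.0) ⊢ ··a··> s1
  s1 = c.a.(d.(rec X. a.c.a.(d.X + a.0)) + a.0) ⊢ ··c··> s2
  s2 = a.(d.(rec X. a.c.a.(d.X + a.0)) + a.0) ⊢ ··a··> s3
  s3 = d.(rec X. a.c.a.(d.X + a.0)) + a.0 ⊢ ··a··> s4, ··d··> s0
  s4 = 0 ⊢ stopped
LTS(Q): 5 reachable states
  t0 = rec X. a.c.a.(a.0 + d.X) ⊢ ··a··> t1
  t1 = c.a.(a.0 + d.(rec X. a.c.a.(a.0 + d.X))) ⊢ ··c··> t2
  t2 = a.(a.0 + d.(rec X. a.c.a.(a.0 + d.X))) ⊢ ··a··> t3
  t3 = a.0 + d.(rec X. a.c.a.(a.0 + d.X)) ⊢ ··a··> t4, ··d··> t0
  t4 = 0 ⊢ stopped
Coarsest stable partition (strong bisimilarity classes):
  B0 = {s0, t0}
  B1 = {s1, t1}
  B2 = {s2, t2}
  B3 = {s3, t3}
  B4 = {s4, t4}
s0 ∈ B0, t0 ∈ B0 → same block
Bisimilar ⇒ trace-equivalent.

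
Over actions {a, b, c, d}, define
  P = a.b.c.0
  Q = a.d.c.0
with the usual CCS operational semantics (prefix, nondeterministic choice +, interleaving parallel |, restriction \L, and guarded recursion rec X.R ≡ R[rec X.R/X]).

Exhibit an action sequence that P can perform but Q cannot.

ab

Reachable graph of P (4 states):
  m0 = a.b.c.0 ⊢ --a--▸ m1
  m1 = b.c.0 ⊢ --b--▸ m2
  m2 = c.0 ⊢ --c--▸ m3
  m3 = 0 ⊢ deadlocked
Reachable graph of Q (4 states):
  n0 = a.d.c.0 ⊢ --a--▸ n1
  n1 = d.c.0 ⊢ --d--▸ n2
  n2 = c.0 ⊢ --c--▸ n3
  n3 = 0 ⊢ deadlocked
Executing ab from P (initial set {m0}):
  step 1 (a): {m1}
  step 2 (b): {m2}
  P completes σ.
Executing ab from Q (initial set {n0}):
  step 1 (a): {n1}
  step 2 (b): no successor for Q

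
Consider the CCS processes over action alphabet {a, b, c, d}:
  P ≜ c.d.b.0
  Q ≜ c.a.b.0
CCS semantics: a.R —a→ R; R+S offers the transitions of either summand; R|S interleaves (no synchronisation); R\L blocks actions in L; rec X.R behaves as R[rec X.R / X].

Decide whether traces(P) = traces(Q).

Reachable graph of P (4 states):
  u0 = c.d.b.0 → —c→ u1
  u1 = d.b.0 → —d→ u2
  u2 = b.0 → —b→ u3
  u3 = 0 → ·
Reachable graph of Q (4 states):
  v0 = c.a.b.0 → —c→ v1
  v1 = a.b.0 → —a→ v2
  v2 = b.0 → —b→ v3
  v3 = 0 → ·
Trace ⟨cd⟩ through P, begin at {u0}:
  after c @ step 1: {u1}
  after d @ step 2: {u2}
  — P admits the full trace.
Trace ⟨cd⟩ through Q, begin at {v0}:
  after c @ step 1: {v1}
  after d @ step 2: ∅ (Q stuck)

traces(P) ≠ traces(Q) — witness ⟨cd⟩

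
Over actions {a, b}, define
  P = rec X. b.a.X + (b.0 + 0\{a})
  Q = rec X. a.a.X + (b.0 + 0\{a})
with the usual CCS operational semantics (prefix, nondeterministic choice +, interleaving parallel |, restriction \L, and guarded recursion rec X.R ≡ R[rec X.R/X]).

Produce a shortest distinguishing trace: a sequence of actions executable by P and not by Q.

LTS(P): 3 reachable states
  p0 = rec X. b.a.X + (b.0 + 0\{a}) | =b=> p1, =b=> p2
  p1 = 0 | deadlocked
  p2 = a.(rec X. b.a.X + (b.0 + 0\{a})) | =a=> p0
LTS(Q): 3 reachable states
  q0 = rec X. a.a.X + (b.0 + 0\{a}) | =a=> q1, =b=> q2
  q1 = a.(rec X. a.a.X + (b.0 + 0\{a})) | =a=> q0
  q2 = 0 | deadlocked
Executing ba from P (initial set {p0}):
  step 1 (b): {p1, p2}
  step 2 (a): {p0}
  P completes σ.
Executing ba from Q (initial set {q0}):
  step 1 (b): {q2}
  step 2 (a): ∅ (Q stuck)

ba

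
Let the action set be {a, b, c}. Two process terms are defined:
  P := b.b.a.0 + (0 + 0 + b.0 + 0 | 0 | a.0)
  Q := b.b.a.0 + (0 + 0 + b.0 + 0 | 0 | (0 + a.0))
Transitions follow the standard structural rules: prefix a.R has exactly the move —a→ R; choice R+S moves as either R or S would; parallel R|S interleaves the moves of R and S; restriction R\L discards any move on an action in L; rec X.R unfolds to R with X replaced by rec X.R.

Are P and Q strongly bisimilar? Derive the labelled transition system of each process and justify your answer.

YES

LTS(P): 5 reachable states
  p0 = b.b.a.0 + (0 + 0 + b.0 + 0 | 0 | a.0) ⊢ =a=> p1, =b=> p2, =b=> p3
  p1 = 0 | 0 | 0 ⊢ deadlocked
  p2 = 0 ⊢ deadlocked
  p3 = b.a.0 ⊢ =b=> p4
  p4 = a.0 ⊢ =a=> p2
LTS(Q): 5 reachable states
  q0 = b.b.a.0 + (0 + 0 + b.0 + 0 | 0 | (0 + a.0)) ⊢ =a=> q1, =b=> q2, =b=> q3
  q1 = 0 | 0 | 0 ⊢ deadlocked
  q2 = 0 ⊢ deadlocked
  q3 = b.a.0 ⊢ =b=> q4
  q4 = a.0 ⊢ =a=> q2
Coarsest stable partition (strong bisimilarity classes):
  B0 = {p0, q0}
  B1 = {p1, p2, q1, q2}
  B2 = {p3, q3}
  B3 = {p4, q4}
p0 ∈ B0, q0 ∈ B0 → same block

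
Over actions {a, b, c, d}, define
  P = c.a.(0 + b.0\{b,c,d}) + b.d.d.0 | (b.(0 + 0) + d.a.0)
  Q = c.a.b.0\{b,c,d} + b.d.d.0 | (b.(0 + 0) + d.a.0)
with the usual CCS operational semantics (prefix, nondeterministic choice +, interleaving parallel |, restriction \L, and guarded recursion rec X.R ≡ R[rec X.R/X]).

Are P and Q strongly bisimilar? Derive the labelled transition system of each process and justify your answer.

bisimilar

Reachable graph of P (19 states):
  m0 = c.a.(0 + b.0\{b,c,d}) + b.d.d.0 | (b.(0 + 0) + d.a.0) :: =b=> m1, =b=> m2, =c=> m3, =d=> m4
  m1 = b.d.d.0 | (0 + 0) :: =b=> m5
  m2 = d.d.0 | (b.(0 + 0) + d.a.0) :: =b=> m5, =d=> m6, =d=> m7
  m3 = a.(0 + b.0\{b,c,d}) :: =a=> m8
  m4 = b.d.d.0 | a.0 :: =a=> m9, =b=> m7
  m5 = d.d.0 | (0 + 0) :: =d=> m10
  m6 = d.0 | (b.(0 + 0) + d.a.0) :: =b=> m10, =d=> m11, =d=> m12
  m7 = d.d.0 | a.0 :: =a=> m13, =d=> m12
  m8 = 0 + b.0\{b,c,d} :: =b=> m14
  m9 = b.d.d.0 | 0 :: =b=> m13
  m10 = d.0 | (0 + 0) :: =d=> m15
  m11 = 0 | (b.(0 + 0) + d.a.0) :: =b=> m15, =d=> m16
  m12 = d.0 | a.0 :: =a=> m17, =d=> m16
  m13 = d.d.0 | 0 :: =d=> m17
  m14 = 0\{b,c,d} :: (no moves)
  m15 = 0 | (0 + 0) :: (no moves)
  m16 = 0 | a.0 :: =a=> m18
  m17 = d.0 | 0 :: =d=> m18
  m18 = 0 | 0 :: (no moves)
Reachable graph of Q (19 states):
  n0 = c.a.b.0\{b,c,d} + b.d.d.0 | (b.(0 + 0) + d.a.0) :: =b=> n1, =b=> n2, =c=> n3, =d=> n4
  n1 = b.d.d.0 | (0 + 0) :: =b=> n5
  n2 = d.d.0 | (b.(0 + 0) + d.a.0) :: =b=> n5, =d=> n6, =d=> n7
  n3 = a.b.0\{b,c,d} :: =a=> n8
  n4 = b.d.d.0 | a.0 :: =a=> n9, =b=> n7
  n5 = d.d.0 | (0 + 0) :: =d=> n10
  n6 = d.0 | (b.(0 + 0) + d.a.0) :: =b=> n10, =d=> n11, =d=> n12
  n7 = d.d.0 | a.0 :: =a=> n13, =d=> n12
  n8 = b.0\{b,c,d} :: =b=> n14
  n9 = b.d.d.0 | 0 :: =b=> n13
  n10 = d.0 | (0 + 0) :: =d=> n15
  n11 = 0 | (b.(0 + 0) + d.a.0) :: =b=> n15, =d=> n16
  n12 = d.0 | a.0 :: =a=> n17, =d=> n16
  n13 = d.d.0 | 0 :: =d=> n17
  n14 = 0\{b,c,d} :: (no moves)
  n15 = 0 | (0 + 0) :: (no moves)
  n16 = 0 | a.0 :: =a=> n18
  n17 = d.0 | 0 :: =d=> n18
  n18 = 0 | 0 :: (no moves)
Coarsest stable partition (strong bisimilarity classes):
  B0 = {m0, n0}
  B1 = {m1, m9, n1, n9}
  B2 = {m13, m5, n13, n5}
  B3 = {m10, m17, n10, n17}
  B4 = {m14, m15, m18, n14, n15, n18}
  B5 = {m4, n4}
  B6 = {m7, n7}
  B7 = {m12, n12}
  B8 = {m16, n16}
  B9 = {m3, n3}
  B10 = {m8, n8}
  B11 = {m2, n2}
  B12 = {m6, n6}
  B13 = {m11, n11}
m0 ∈ B0, n0 ∈ B0 → same block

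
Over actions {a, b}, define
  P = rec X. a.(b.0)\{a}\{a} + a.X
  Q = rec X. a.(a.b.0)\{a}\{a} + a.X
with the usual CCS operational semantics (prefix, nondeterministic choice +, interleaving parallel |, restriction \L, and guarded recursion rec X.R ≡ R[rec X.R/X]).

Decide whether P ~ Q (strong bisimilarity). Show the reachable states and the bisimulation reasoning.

not bisimilar

P's transition system — 3 states:
  u0 = rec X. a.(b.0)\{a}\{a} + a.X | ··a··> u0, ··a··> u1
  u1 = (b.0)\{a}\{a} | ··b··> u2
  u2 = 0\{a}\{a} | deadlocked
Q's transition system — 2 states:
  v0 = rec X. a.(a.b.0)\{a}\{a} + a.X | ··a··> v0, ··a··> v1
  v1 = (a.b.0)\{a}\{a} | deadlocked
Bisimilarity quotient blocks:
  B0 = {u0}
  B1 = {u1}
  B2 = {u2, v1}
  B3 = {v0}
u0 ∈ B0, v0 ∈ B3 → different blocks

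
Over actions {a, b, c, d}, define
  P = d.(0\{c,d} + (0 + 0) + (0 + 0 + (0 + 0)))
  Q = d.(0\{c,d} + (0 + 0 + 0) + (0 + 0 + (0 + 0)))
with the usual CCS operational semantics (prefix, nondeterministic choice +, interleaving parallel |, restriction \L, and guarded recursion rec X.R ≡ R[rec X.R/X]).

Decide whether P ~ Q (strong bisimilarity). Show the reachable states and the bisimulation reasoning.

LTS(P): 2 reachable states
  m0 = d.(0\{c,d} + (0 + 0) + (0 + 0 + (0 + 0))) | ··d··> m1
  m1 = 0\{c,d} + (0 + 0) + (0 + 0 + (0 + 0)) | (no moves)
LTS(Q): 2 reachable states
  n0 = d.(0\{c,d} + (0 + 0 + 0) + (0 + 0 + (0 + 0))) | ··d··> n1
  n1 = 0\{c,d} + (0 + 0 + 0) + (0 + 0 + (0 + 0)) | (no moves)
Partition-refinement fixed point:
  B0 = {m0, n0}
  B1 = {m1, n1}
m0 ∈ B0, n0 ∈ B0 → same block

P ~ Q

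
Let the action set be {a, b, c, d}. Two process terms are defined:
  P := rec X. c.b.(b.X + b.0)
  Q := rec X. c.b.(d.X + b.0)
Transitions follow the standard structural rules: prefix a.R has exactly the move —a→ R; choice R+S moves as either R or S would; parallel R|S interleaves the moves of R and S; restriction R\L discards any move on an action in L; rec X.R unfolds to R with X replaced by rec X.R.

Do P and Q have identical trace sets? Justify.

trace-distinct — witness ⟨cbbc⟩

Reachable graph of P (4 states):
  u0 = rec X. c.b.(b.X + b.0) has moves ··c··> u1
  u1 = b.(b.(rec X. c.b.(b.X + b.0)) + b.0) has moves ··b··> u2
  u2 = b.(rec X. c.b.(b.X + b.0)) + b.0 has moves ··b··> u0, ··b··> u3
  u3 = 0 has moves deadlocked
Reachable graph of Q (4 states):
  v0 = rec X. c.b.(d.X + b.0) has moves ··c··> v1
  v1 = b.(d.(rec X. c.b.(d.X + b.0)) + b.0) has moves ··b··> v2
  v2 = d.(rec X. c.b.(d.X + b.0)) + b.0 has moves ··b··> v3, ··d··> v0
  v3 = 0 has moves deadlocked
Trace ⟨cbbc⟩ through P, begin at {u0}:
  after c @ step 1: {u1}
  after b @ step 2: {u2}
  after b @ step 3: {u0, u3}
  after c @ step 4: {u1}
  ✓ P
Trace ⟨cbbc⟩ through Q, begin at {v0}:
  after c @ step 1: {v1}
  after b @ step 2: {v2}
  after b @ step 3: {v3}
  after c @ step 4: ∅  — Q cannot continue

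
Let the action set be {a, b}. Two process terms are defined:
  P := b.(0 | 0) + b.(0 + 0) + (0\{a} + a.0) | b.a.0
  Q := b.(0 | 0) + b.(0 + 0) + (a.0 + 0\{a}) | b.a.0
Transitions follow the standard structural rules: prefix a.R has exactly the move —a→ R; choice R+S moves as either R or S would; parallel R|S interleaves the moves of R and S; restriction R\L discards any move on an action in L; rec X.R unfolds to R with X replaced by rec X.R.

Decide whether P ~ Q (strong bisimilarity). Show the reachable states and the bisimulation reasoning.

LTS(P): 7 reachable states
  m0 = b.(0 | 0) + b.(0 + 0) + (0\{a} + a.0) | b.a.0 | -a-> m1, -b-> m2, -b-> m3, -b-> m4
  m1 = 0 | b.a.0 | -b-> m5
  m2 = (0\{a} + a.0) | a.0 | -a-> m5, -a-> m6
  m3 = 0 + 0 | stopped
  m4 = 0 | 0 | stopped
  m5 = 0 | a.0 | -a-> m4
  m6 = (0\{a} + a.0) | 0 | -a-> m4
LTS(Q): 7 reachable states
  n0 = b.(0 | 0) + b.(0 + 0) + (a.0 + 0\{a}) | b.a.0 | -a-> n1, -b-> n2, -b-> n3, -b-> n4
  n1 = 0 | b.a.0 | -b-> n5
  n2 = (a.0 + 0\{a}) | a.0 | -a-> n5, -a-> n6
  n3 = 0 + 0 | stopped
  n4 = 0 | 0 | stopped
  n5 = 0 | a.0 | -a-> n4
  n6 = (a.0 + 0\{a}) | 0 | -a-> n4
Bisimilarity quotient blocks:
  B0 = {m0, n0}
  B1 = {m1, n1}
  B2 = {m5, m6, n5, n6}
  B3 = {m3, m4, n3, n4}
  B4 = {m2, n2}
m0 ∈ B0, n0 ∈ B0 → same block

P ~ Q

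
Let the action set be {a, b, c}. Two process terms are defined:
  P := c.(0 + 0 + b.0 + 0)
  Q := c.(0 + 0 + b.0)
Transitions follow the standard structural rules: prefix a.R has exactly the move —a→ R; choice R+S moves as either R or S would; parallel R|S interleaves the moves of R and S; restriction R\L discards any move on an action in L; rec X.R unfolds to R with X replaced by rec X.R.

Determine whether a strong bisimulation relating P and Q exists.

YES

LTS(P): 3 reachable states
  m0 = c.(0 + 0 + b.0 + 0) → —c→ m1
  m1 = 0 + 0 + b.0 + 0 → —b→ m2
  m2 = 0 → stopped
LTS(Q): 3 reachable states
  n0 = c.(0 + 0 + b.0) → —c→ n1
  n1 = 0 + 0 + b.0 → —b→ n2
  n2 = 0 → stopped
Partition-refinement fixed point:
  B0 = {m0, n0}
  B1 = {m1, n1}
  B2 = {m2, n2}
m0 ∈ B0, n0 ∈ B0 → same block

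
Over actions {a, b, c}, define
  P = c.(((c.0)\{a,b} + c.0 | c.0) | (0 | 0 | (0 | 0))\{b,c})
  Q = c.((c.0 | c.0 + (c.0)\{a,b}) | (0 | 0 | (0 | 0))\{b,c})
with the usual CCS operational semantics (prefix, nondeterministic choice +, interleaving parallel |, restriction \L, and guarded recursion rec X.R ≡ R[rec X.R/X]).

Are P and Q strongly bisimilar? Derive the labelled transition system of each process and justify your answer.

bisimilar

LTS(P): 6 reachable states
  m0 = c.(((c.0)\{a,b} + c.0 | c.0) | (0 | 0 | (0 | 0))\{b,c}) has moves —c→ m1
  m1 = ((c.0)\{a,b} + c.0 | c.0) | (0 | 0 | (0 | 0))\{b,c} has moves —c→ m2, —c→ m3, —c→ m4
  m2 = 0 | c.0 | (0 | 0 | (0 | 0))\{b,c} has moves —c→ m5
  m3 = 0\{a,b} | (0 | 0 | (0 | 0))\{b,c} has moves ·
  m4 = c.0 | 0 | (0 | 0 | (0 | 0))\{b,c} has moves —c→ m5
  m5 = 0 | 0 | (0 | 0 | (0 | 0))\{b,c} has moves ·
LTS(Q): 6 reachable states
  n0 = c.((c.0 | c.0 + (c.0)\{a,b}) | (0 | 0 | (0 | 0))\{b,c}) has moves —c→ n1
  n1 = (c.0 | c.0 + (c.0)\{a,b}) | (0 | 0 | (0 | 0))\{b,c} has moves —c→ n2, —c→ n3, —c→ n4
  n2 = 0 | c.0 | (0 | 0 | (0 | 0))\{b,c} has moves —c→ n5
  n3 = 0\{a,b} | (0 | 0 | (0 | 0))\{b,c} has moves ·
  n4 = c.0 | 0 | (0 | 0 | (0 | 0))\{b,c} has moves —c→ n5
  n5 = 0 | 0 | (0 | 0 | (0 | 0))\{b,c} has moves ·
Partition-refinement fixed point:
  B0 = {m0, n0}
  B1 = {m1, n1}
  B2 = {m2, m4, n2, n4}
  B3 = {m3, m5, n3, n5}
m0 ∈ B0, n0 ∈ B0 → same block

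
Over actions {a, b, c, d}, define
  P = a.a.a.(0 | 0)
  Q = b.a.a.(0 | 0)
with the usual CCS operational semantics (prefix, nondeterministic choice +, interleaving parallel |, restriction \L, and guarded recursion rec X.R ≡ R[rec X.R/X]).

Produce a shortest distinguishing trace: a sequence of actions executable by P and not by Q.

a

LTS(P): 4 reachable states
  u0 = a.a.a.(0 | 0) :: --a--▸ u1
  u1 = a.a.(0 | 0) :: --a--▸ u2
  u2 = a.(0 | 0) :: --a--▸ u3
  u3 = 0 | 0 :: ·
LTS(Q): 4 reachable states
  v0 = b.a.a.(0 | 0) :: --b--▸ v1
  v1 = a.a.(0 | 0) :: --a--▸ v2
  v2 = a.(0 | 0) :: --a--▸ v3
  v3 = 0 | 0 :: ·
Trace ⟨a⟩ through P, begin at {u0}:
  after a @ step 1: {u1}
  P completes σ.
Trace ⟨a⟩ through Q, begin at {v0}:
  after a @ step 1: ∅ (Q stuck)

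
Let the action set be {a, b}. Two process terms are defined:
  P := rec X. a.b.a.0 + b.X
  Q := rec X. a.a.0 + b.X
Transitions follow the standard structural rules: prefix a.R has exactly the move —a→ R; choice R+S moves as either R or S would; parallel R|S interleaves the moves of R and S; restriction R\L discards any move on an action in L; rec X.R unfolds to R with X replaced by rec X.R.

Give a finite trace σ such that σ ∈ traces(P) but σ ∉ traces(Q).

ab

P's transition system — 4 states:
  u0 = rec X. a.b.a.0 + b.X ⊢ --a--▸ u1, --b--▸ u0
  u1 = b.a.0 ⊢ --b--▸ u2
  u2 = a.0 ⊢ --a--▸ u3
  u3 = 0 ⊢ deadlocked
Q's transition system — 3 states:
  v0 = rec X. a.a.0 + b.X ⊢ --a--▸ v1, --b--▸ v0
  v1 = a.0 ⊢ --a--▸ v2
  v2 = 0 ⊢ deadlocked
Trace ⟨ab⟩ through P, begin at {u0}:
  after a @ step 1: {u1}
  after b @ step 2: {u2}
  P completes σ.
Trace ⟨ab⟩ through Q, begin at {v0}:
  after a @ step 1: {v1}
  after b @ step 2: no successor for Q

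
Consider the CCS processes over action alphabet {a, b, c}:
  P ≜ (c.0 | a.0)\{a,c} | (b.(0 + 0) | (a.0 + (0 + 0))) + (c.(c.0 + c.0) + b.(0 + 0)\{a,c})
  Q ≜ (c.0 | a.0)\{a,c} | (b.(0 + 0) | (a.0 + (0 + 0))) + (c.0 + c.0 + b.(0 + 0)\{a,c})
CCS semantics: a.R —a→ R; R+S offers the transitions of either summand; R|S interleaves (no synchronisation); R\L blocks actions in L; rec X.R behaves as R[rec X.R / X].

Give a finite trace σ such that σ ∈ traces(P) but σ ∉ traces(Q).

cc

P's transition system — 7 states:
  p0 = (c.0 | a.0)\{a,c} | (b.(0 + 0) | (a.0 + (0 + 0))) + (c.(c.0 + c.0) + b.(0 + 0)\{a,c}) | -a-> p1, -b-> p2, -b-> p3, -c-> p4
  p1 = (c.0 | a.0)\{a,c} | (b.(0 + 0) | 0) | -b-> p5
  p2 = (0 + 0)\{a,c} | deadlocked
  p3 = (c.0 | a.0)\{a,c} | ((0 + 0) | (a.0 + (0 + 0))) | -a-> p5
  p4 = c.0 + c.0 | -c-> p6
  p5 = (c.0 | a.0)\{a,c} | ((0 + 0) | 0) | deadlocked
  p6 = 0 | deadlocked
Q's transition system — 6 states:
  q0 = (c.0 | a.0)\{a,c} | (b.(0 + 0) | (a.0 + (0 + 0))) + (c.0 + c.0 + b.(0 + 0)\{a,c}) | -a-> q1, -b-> q2, -b-> q3, -c-> q4
  q1 = (c.0 | a.0)\{a,c} | (b.(0 + 0) | 0) | -b-> q5
  q2 = (0 + 0)\{a,c} | deadlocked
  q3 = (c.0 | a.0)\{a,c} | ((0 + 0) | (a.0 + (0 + 0))) | -a-> q5
  q4 = 0 | deadlocked
  q5 = (c.0 | a.0)\{a,c} | ((0 + 0) | 0) | deadlocked
Executing cc from P (initial set {p0}):
  after c @ step 1: {p4}
  after c @ step 2: {p6}
  — P admits the full trace.
Executing cc from Q (initial set {q0}):
  after c @ step 1: {q4}
  after c @ step 2: no successor for Q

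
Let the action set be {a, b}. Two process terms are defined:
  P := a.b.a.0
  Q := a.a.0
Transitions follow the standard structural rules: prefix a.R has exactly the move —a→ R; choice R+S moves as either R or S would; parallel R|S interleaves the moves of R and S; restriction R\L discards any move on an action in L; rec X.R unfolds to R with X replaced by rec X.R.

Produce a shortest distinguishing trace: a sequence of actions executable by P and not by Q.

P's transition system — 4 states:
  u0 = a.b.a.0 ⊢ ··a··> u1
  u1 = b.a.0 ⊢ ··b··> u2
  u2 = a.0 ⊢ ··a··> u3
  u3 = 0 ⊢ ∅
Q's transition system — 3 states:
  v0 = a.a.0 ⊢ ··a··> v1
  v1 = a.0 ⊢ ··a··> v2
  v2 = 0 ⊢ ∅
Executing ab from P (initial set {u0}):
  after a @ step 1: {u1}
  after b @ step 2: {u2}
  P completes σ.
Executing ab from Q (initial set {v0}):
  after a @ step 1: {v1}
  after b @ step 2: ∅  — Q cannot continue

ab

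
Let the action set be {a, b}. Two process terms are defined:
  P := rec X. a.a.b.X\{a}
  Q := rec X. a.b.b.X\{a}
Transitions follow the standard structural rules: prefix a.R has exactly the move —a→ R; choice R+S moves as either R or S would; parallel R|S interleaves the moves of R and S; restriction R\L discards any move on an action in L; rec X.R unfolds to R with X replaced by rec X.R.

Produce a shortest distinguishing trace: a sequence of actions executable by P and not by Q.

aa

LTS(P): 4 reachable states
  s0 = rec X. a.a.b.X\{a} → --a--▸ s1
  s1 = a.b.(rec X. a.a.b.X\{a})\{a} → --a--▸ s2
  s2 = b.(rec X. a.a.b.X\{a})\{a} → --b--▸ s3
  s3 = (rec X. a.a.b.X\{a})\{a} → stopped
LTS(Q): 4 reachable states
  t0 = rec X. a.b.b.X\{a} → --a--▸ t1
  t1 = b.b.(rec X. a.b.b.X\{a})\{a} → --b--▸ t2
  t2 = b.(rec X. a.b.b.X\{a})\{a} → --b--▸ t3
  t3 = (rec X. a.b.b.X\{a})\{a} → stopped
Trace ⟨aa⟩ through P, begin at {s0}:
  [1] a ⇒ {s1}
  [2] a ⇒ {s2}
  ✓ P
Trace ⟨aa⟩ through Q, begin at {t0}:
  [1] a ⇒ {t1}
  [2] a ⇒ no successor for Q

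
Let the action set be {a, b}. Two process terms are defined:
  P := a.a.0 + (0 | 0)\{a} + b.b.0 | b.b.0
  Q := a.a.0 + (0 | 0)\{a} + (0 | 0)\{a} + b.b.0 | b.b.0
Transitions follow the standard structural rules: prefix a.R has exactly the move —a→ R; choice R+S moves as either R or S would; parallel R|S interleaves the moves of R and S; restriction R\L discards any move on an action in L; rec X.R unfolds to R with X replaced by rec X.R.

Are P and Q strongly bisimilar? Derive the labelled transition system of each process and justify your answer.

P ~ Q

LTS(P): 11 reachable states
  u0 = a.a.0 + (0 | 0)\{a} + b.b.0 | b.b.0 → =a=> u1, =b=> u2, =b=> u3
  u1 = a.0 → =a=> u4
  u2 = b.0 | b.b.0 → =b=> u5, =b=> u6
  u3 = b.b.0 | b.0 → =b=> u6, =b=> u7
  u4 = 0 → deadlocked
  u5 = 0 | b.b.0 → =b=> u8
  u6 = b.0 | b.0 → =b=> u8, =b=> u9
  u7 = b.b.0 | 0 → =b=> u9
  u8 = 0 | b.0 → =b=> u10
  u9 = b.0 | 0 → =b=> u10
  u10 = 0 | 0 → deadlocked
LTS(Q): 11 reachable states
  v0 = a.a.0 + (0 | 0)\{a} + (0 | 0)\{a} + b.b.0 | b.b.0 → =a=> v1, =b=> v2, =b=> v3
  v1 = a.0 → =a=> v4
  v2 = b.0 | b.b.0 → =b=> v5, =b=> v6
  v3 = b.b.0 | b.0 → =b=> v6, =b=> v7
  v4 = 0 → deadlocked
  v5 = 0 | b.b.0 → =b=> v8
  v6 = b.0 | b.0 → =b=> v8, =b=> v9
  v7 = b.b.0 | 0 → =b=> v9
  v8 = 0 | b.0 → =b=> v10
  v9 = b.0 | 0 → =b=> v10
  v10 = 0 | 0 → deadlocked
Coarsest stable partition (strong bisimilarity classes):
  B0 = {u0, v0}
  B1 = {u2, u3, v2, v3}
  B2 = {u5, u6, u7, v5, v6, v7}
  B3 = {u8, u9, v8, v9}
  B4 = {u10, u4, v10, v4}
  B5 = {u1, v1}
u0 ∈ B0, v0 ∈ B0 → same block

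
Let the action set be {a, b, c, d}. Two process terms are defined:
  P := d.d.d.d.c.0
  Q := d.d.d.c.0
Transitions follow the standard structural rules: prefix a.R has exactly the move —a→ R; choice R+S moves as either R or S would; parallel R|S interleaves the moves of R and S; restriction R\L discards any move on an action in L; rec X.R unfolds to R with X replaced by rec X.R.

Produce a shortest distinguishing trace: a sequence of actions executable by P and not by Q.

LTS(P): 6 reachable states
  s0 = d.d.d.d.c.0 ⊢ --d--▸ s1
  s1 = d.d.d.c.0 ⊢ --d--▸ s2
  s2 = d.d.c.0 ⊢ --d--▸ s3
  s3 = d.c.0 ⊢ --d--▸ s4
  s4 = c.0 ⊢ --c--▸ s5
  s5 = 0 ⊢ stopped
LTS(Q): 5 reachable states
  t0 = d.d.d.c.0 ⊢ --d--▸ t1
  t1 = d.d.c.0 ⊢ --d--▸ t2
  t2 = d.c.0 ⊢ --d--▸ t3
  t3 = c.0 ⊢ --c--▸ t4
  t4 = 0 ⊢ stopped
Trace ⟨dddd⟩ through P, begin at {s0}:
  step 1 (d): {s1}
  step 2 (d): {s2}
  step 3 (d): {s3}
  step 4 (d): {s4}
  P completes σ.
Trace ⟨dddd⟩ through Q, begin at {t0}:
  step 1 (d): {t1}
  step 2 (d): {t2}
  step 3 (d): {t3}
  step 4 (d): ∅ (Q stuck)

dddd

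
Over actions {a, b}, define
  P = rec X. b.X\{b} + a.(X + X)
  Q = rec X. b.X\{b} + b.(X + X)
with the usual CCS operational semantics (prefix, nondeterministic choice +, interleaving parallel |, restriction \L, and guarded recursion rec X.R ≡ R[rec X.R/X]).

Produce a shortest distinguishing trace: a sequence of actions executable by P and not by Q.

a

P's transition system — 4 states:
  m0 = rec X. b.X\{b} + a.(X + X) :: ··a··> m1, ··b··> m2
  m1 = (rec X. b.X\{b} + a.(X + X)) + (rec X. b.X\{b} + a.(X + X)) :: ··a··> m1, ··b··> m2
  m2 = (rec X. b.X\{b} + a.(X + X))\{b} :: ··a··> m3
  m3 = ((rec X. b.X\{b} + a.(X + X)) + (rec X. b.X\{b} + a.(X + X)))\{b} :: ··a··> m3
Q's transition system — 3 states:
  n0 = rec X. b.X\{b} + b.(X + X) :: ··b··> n1, ··b··> n2
  n1 = (rec X. b.X\{b} + b.(X + X)) + (rec X. b.X\{b} + b.(X + X)) :: ··b··> n1, ··b··> n2
  n2 = (rec X. b.X\{b} + b.(X + X))\{b} :: deadlocked
Run σ = ⟨a⟩ on P: start {m0}
  step 1 (a): {m1}
  — P admits the full trace.
Run σ = ⟨a⟩ on Q: start {n0}
  step 1 (a): ∅ (Q stuck)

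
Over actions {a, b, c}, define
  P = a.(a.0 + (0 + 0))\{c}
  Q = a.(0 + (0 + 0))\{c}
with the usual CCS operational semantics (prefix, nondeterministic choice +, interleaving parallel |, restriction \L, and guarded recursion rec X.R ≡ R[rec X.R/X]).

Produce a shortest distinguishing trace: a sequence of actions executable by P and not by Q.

aa

Reachable graph of P (3 states):
  p0 = a.(a.0 + (0 + 0))\{c} :: ··a··> p1
  p1 = (a.0 + (0 + 0))\{c} :: ··a··> p2
  p2 = 0\{c} :: stopped
Reachable graph of Q (2 states):
  q0 = a.(0 + (0 + 0))\{c} :: ··a··> q1
  q1 = (0 + (0 + 0))\{c} :: stopped
Executing aa from P (initial set {p0}):
  after a @ step 1: {p1}
  after a @ step 2: {p2}
  P completes σ.
Executing aa from Q (initial set {q0}):
  after a @ step 1: {q1}
  after a @ step 2: no successor for Q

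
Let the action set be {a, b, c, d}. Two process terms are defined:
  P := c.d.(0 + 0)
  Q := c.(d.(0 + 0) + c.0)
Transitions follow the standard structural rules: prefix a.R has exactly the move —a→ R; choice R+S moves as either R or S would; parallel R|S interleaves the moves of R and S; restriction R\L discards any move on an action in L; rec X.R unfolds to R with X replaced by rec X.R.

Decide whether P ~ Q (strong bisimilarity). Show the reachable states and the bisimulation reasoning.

LTS(P): 3 reachable states
  s0 = c.d.(0 + 0) :: —c→ s1
  s1 = d.(0 + 0) :: —d→ s2
  s2 = 0 + 0 :: ·
LTS(Q): 4 reachable states
  t0 = c.(d.(0 + 0) + c.0) :: —c→ t1
  t1 = d.(0 + 0) + c.0 :: —c→ t2, —d→ t3
  t2 = 0 :: ·
  t3 = 0 + 0 :: ·
Bisimilarity quotient blocks:
  B0 = {s0}
  B1 = {s1}
  B2 = {s2, t2, t3}
  B3 = {t0}
  B4 = {t1}
s0 ∈ B0, t0 ∈ B3 → different blocks

P ≁ Q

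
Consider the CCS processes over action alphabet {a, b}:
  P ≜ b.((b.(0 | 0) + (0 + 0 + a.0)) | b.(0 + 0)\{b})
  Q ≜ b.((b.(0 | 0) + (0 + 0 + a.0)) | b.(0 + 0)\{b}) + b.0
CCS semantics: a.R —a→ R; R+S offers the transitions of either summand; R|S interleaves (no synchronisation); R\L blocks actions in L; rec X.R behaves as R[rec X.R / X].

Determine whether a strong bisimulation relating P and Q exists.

P ≁ Q

P's transition system — 7 states:
  s0 = b.((b.(0 | 0) + (0 + 0 + a.0)) | b.(0 + 0)\{b}) has moves --b--▸ s1
  s1 = (b.(0 | 0) + (0 + 0 + a.0)) | b.(0 + 0)\{b} has moves --a--▸ s2, --b--▸ s3, --b--▸ s4
  s2 = 0 | b.(0 + 0)\{b} has moves --b--▸ s5
  s3 = (b.(0 | 0) + (0 + 0 + a.0)) | (0 + 0)\{b} has moves --a--▸ s5, --b--▸ s6
  s4 = 0 | 0 | b.(0 + 0)\{b} has moves --b--▸ s6
  s5 = 0 | (0 + 0)\{b} has moves (no moves)
  s6 = 0 | 0 | (0 + 0)\{b} has moves (no moves)
Q's transition system — 8 states:
  t0 = b.((b.(0 | 0) + (0 + 0 + a.0)) | b.(0 + 0)\{b}) + b.0 has moves --b--▸ t1, --b--▸ t2
  t1 = (b.(0 | 0) + (0 + 0 + a.0)) | b.(0 + 0)\{b} has moves --a--▸ t3, --b--▸ t4, --b--▸ t5
  t2 = 0 has moves (no moves)
  t3 = 0 | b.(0 + 0)\{b} has moves --b--▸ t6
  t4 = (b.(0 | 0) + (0 + 0 + a.0)) | (0 + 0)\{b} has moves --a--▸ t6, --b--▸ t7
  t5 = 0 | 0 | b.(0 + 0)\{b} has moves --b--▸ t7
  t6 = 0 | (0 + 0)\{b} has moves (no moves)
  t7 = 0 | 0 | (0 + 0)\{b} has moves (no moves)
Bisimilarity quotient blocks:
  B0 = {s0}
  B1 = {s1, t1}
  B2 = {s3, t4}
  B3 = {s5, s6, t2, t6, t7}
  B4 = {s2, s4, t3, t5}
  B5 = {t0}
s0 ∈ B0, t0 ∈ B5 → different blocks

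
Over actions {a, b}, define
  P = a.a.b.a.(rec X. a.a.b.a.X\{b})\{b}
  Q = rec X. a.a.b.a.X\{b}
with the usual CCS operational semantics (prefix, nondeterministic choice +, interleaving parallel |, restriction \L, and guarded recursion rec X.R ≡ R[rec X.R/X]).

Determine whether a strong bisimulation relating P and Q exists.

LTS(P): 7 reachable states
  u0 = a.a.b.a.(rec X. a.a.b.a.X\{b})\{b} :: ··a··> u1
  u1 = a.b.a.(rec X. a.a.b.a.X\{b})\{b} :: ··a··> u2
  u2 = b.a.(rec X. a.a.b.a.X\{b})\{b} :: ··b··> u3
  u3 = a.(rec X. a.a.b.a.X\{b})\{b} :: ··a··> u4
  u4 = (rec X. a.a.b.a.X\{b})\{b} :: ··a··> u5
  u5 = (a.b.a.(rec X. a.a.b.a.X\{b})\{b})\{b} :: ··a··> u6
  u6 = (b.a.(rec X. a.a.b.a.X\{b})\{b})\{b} :: deadlocked
LTS(Q): 7 reachable states
  v0 = rec X. a.a.b.a.X\{b} :: ··a··> v1
  v1 = a.b.a.(rec X. a.a.b.a.X\{b})\{b} :: ··a··> v2
  v2 = b.a.(rec X. a.a.b.a.X\{b})\{b} :: ··b··> v3
  v3 = a.(rec X. a.a.b.a.X\{b})\{b} :: ··a··> v4
  v4 = (rec X. a.a.b.a.X\{b})\{b} :: ··a··> v5
  v5 = (a.b.a.(rec X. a.a.b.a.X\{b})\{b})\{b} :: ··a··> v6
  v6 = (b.a.(rec X. a.a.b.a.X\{b})\{b})\{b} :: deadlocked
Bisimilarity quotient blocks:
  B0 = {u0, v0}
  B1 = {u1, v1}
  B2 = {u2, v2}
  B3 = {u3, v3}
  B4 = {u4, v4}
  B5 = {u5, v5}
  B6 = {u6, v6}
u0 ∈ B0, v0 ∈ B0 → same block

bisimilar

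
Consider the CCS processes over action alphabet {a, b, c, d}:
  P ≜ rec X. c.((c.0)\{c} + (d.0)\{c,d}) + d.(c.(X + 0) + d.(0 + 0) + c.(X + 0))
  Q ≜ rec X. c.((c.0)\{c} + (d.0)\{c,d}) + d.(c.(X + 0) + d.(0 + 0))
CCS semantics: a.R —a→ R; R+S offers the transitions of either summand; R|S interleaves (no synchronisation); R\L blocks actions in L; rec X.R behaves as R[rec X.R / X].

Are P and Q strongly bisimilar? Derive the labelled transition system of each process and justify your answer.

LTS(P): 5 reachable states
  p0 = rec X. c.((c.0)\{c} + (d.0)\{c,d}) + d.(c.(X + 0) + d.(0 + 0) + c.(X + 0)) ⊢ =c=> p1, =d=> p2
  p1 = (c.0)\{c} + (d.0)\{c,d} ⊢ ∅
  p2 = c.((rec X. c.((c.0)\{c} + (d.0)\{c,d}) + d.(c.(X + 0) + d.(0 + 0) + c.(X + 0))) + 0) + d.(0 + 0) + c.((rec X. c.((c.0)\{c} + (d.0)\{c,d}) + d.(c.(X + 0) + d.(0 + 0) + c.(X + 0))) + 0) ⊢ =c=> p3, =d=> p4
  p3 = (rec X. c.((c.0)\{c} + (d.0)\{c,d}) + d.(c.(X + 0) + d.(0 + 0) + c.(X + 0))) + 0 ⊢ =c=> p1, =d=> p2
  p4 = 0 + 0 ⊢ ∅
LTS(Q): 5 reachable states
  q0 = rec X. c.((c.0)\{c} + (d.0)\{c,d}) + d.(c.(X + 0) + d.(0 + 0)) ⊢ =c=> q1, =d=> q2
  q1 = (c.0)\{c} + (d.0)\{c,d} ⊢ ∅
  q2 = c.((rec X. c.((c.0)\{c} + (d.0)\{c,d}) + d.(c.(X + 0) + d.(0 + 0))) + 0) + d.(0 + 0) ⊢ =c=> q3, =d=> q4
  q3 = (rec X. c.((c.0)\{c} + (d.0)\{c,d}) + d.(c.(X + 0) + d.(0 + 0))) + 0 ⊢ =c=> q1, =d=> q2
  q4 = 0 + 0 ⊢ ∅
Bisimilarity quotient blocks:
  B0 = {p0, p3, q0, q3}
  B1 = {p1, p4, q1, q4}
  B2 = {p2, q2}
p0 ∈ B0, q0 ∈ B0 → same block

bisimilar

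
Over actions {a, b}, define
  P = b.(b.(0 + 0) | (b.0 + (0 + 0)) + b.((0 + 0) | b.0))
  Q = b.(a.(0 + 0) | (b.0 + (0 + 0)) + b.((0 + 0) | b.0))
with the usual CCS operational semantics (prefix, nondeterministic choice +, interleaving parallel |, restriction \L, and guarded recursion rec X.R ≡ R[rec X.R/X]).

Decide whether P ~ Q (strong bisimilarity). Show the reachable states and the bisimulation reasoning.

NO

LTS(P): 6 reachable states
  m0 = b.(b.(0 + 0) | (b.0 + (0 + 0)) + b.((0 + 0) | b.0)) ⊢ ··b··> m1
  m1 = b.(0 + 0) | (b.0 + (0 + 0)) + b.((0 + 0) | b.0) ⊢ ··b··> m2, ··b··> m3, ··b··> m4
  m2 = (0 + 0) | (b.0 + (0 + 0)) ⊢ ··b··> m5
  m3 = (0 + 0) | b.0 ⊢ ··b··> m5
  m4 = b.(0 + 0) | 0 ⊢ ··b··> m5
  m5 = (0 + 0) | 0 ⊢ ∅
LTS(Q): 6 reachable states
  n0 = b.(a.(0 + 0) | (b.0 + (0 + 0)) + b.((0 + 0) | b.0)) ⊢ ··b··> n1
  n1 = a.(0 + 0) | (b.0 + (0 + 0)) + b.((0 + 0) | b.0) ⊢ ··a··> n2, ··b··> n3, ··b··> n4
  n2 = (0 + 0) | (b.0 + (0 + 0)) ⊢ ··b··> n5
  n3 = (0 + 0) | b.0 ⊢ ··b··> n5
  n4 = a.(0 + 0) | 0 ⊢ ··a··> n5
  n5 = (0 + 0) | 0 ⊢ ∅
Partition-refinement fixed point:
  B0 = {m0}
  B1 = {m1}
  B2 = {m2, m3, m4, n2, n3}
  B3 = {m5, n5}
  B4 = {n0}
  B5 = {n1}
  B6 = {n4}
m0 ∈ B0, n0 ∈ B4 → different blocks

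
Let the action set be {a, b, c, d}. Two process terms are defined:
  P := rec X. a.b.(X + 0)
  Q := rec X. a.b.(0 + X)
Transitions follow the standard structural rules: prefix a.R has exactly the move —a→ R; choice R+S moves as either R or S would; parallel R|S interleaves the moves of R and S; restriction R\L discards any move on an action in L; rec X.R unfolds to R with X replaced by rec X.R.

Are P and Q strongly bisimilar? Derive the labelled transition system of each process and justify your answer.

P's transition system — 3 states:
  m0 = rec X. a.b.(X + 0) :: ··a··> m1
  m1 = b.((rec X. a.b.(X + 0)) + 0) :: ··b··> m2
  m2 = (rec X. a.b.(X + 0)) + 0 :: ··a··> m1
Q's transition system — 3 states:
  n0 = rec X. a.b.(0 + X) :: ··a··> n1
  n1 = b.(0 + (rec X. a.b.(0 + X))) :: ··b··> n2
  n2 = 0 + (rec X. a.b.(0 + X)) :: ··a··> n1
Bisimilarity quotient blocks:
  B0 = {m0, m2, n0, n2}
  B1 = {m1, n1}
m0 ∈ B0, n0 ∈ B0 → same block

YES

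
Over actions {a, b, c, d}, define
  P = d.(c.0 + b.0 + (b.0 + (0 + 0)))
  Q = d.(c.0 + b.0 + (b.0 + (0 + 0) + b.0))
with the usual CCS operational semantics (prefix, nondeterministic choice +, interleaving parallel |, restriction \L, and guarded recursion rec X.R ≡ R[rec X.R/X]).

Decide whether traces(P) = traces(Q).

YES

P's transition system — 3 states:
  u0 = d.(c.0 + b.0 + (b.0 + (0 + 0))) has moves ··d··> u1
  u1 = c.0 + b.0 + (b.0 + (0 + 0)) has moves ··b··> u2, ··c··> u2
  u2 = 0 has moves ·
Q's transition system — 3 states:
  v0 = d.(c.0 + b.0 + (b.0 + (0 + 0) + b.0)) has moves ··d··> v1
  v1 = c.0 + b.0 + (b.0 + (0 + 0) + b.0) has moves ··b··> v2, ··c··> v2
  v2 = 0 has moves ·
Partition-refinement fixed point:
  B0 = {u0, v0}
  B1 = {u1, v1}
  B2 = {u2, v2}
u0 ∈ B0, v0 ∈ B0 → same block
Bisimilar ⇒ trace-equivalent.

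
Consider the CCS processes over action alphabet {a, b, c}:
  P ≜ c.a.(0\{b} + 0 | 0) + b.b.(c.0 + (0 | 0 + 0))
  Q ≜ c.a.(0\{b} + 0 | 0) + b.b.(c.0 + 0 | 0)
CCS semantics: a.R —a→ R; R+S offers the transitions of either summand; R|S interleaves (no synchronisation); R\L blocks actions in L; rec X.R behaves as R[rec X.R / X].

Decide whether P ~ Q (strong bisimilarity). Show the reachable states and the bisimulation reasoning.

P ~ Q

Reachable graph of P (6 states):
  p0 = c.a.(0\{b} + 0 | 0) + b.b.(c.0 + (0 | 0 + 0)) has moves =b=> p1, =c=> p2
  p1 = b.(c.0 + (0 | 0 + 0)) has moves =b=> p3
  p2 = a.(0\{b} + 0 | 0) has moves =a=> p4
  p3 = c.0 + (0 | 0 + 0) has moves =c=> p5
  p4 = 0\{b} + 0 | 0 has moves (no moves)
  p5 = 0 has moves (no moves)
Reachable graph of Q (6 states):
  q0 = c.a.(0\{b} + 0 | 0) + b.b.(c.0 + 0 | 0) has moves =b=> q1, =c=> q2
  q1 = b.(c.0 + 0 | 0) has moves =b=> q3
  q2 = a.(0\{b} + 0 | 0) has moves =a=> q4
  q3 = c.0 + 0 | 0 has moves =c=> q5
  q4 = 0\{b} + 0 | 0 has moves (no moves)
  q5 = 0 has moves (no moves)
Bisimilarity quotient blocks:
  B0 = {p0, q0}
  B1 = {p2, q2}
  B2 = {p4, p5, q4, q5}
  B3 = {p1, q1}
  B4 = {p3, q3}
p0 ∈ B0, q0 ∈ B0 → same block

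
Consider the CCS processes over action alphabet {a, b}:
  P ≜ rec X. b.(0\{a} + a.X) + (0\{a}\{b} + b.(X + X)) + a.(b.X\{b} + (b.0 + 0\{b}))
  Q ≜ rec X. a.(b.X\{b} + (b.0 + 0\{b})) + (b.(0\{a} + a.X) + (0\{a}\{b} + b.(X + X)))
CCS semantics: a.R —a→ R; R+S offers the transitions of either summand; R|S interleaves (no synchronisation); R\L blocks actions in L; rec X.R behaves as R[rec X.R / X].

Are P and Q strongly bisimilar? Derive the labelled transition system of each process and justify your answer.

Reachable graph of P (7 states):
  m0 = rec X. b.(0\{a} + a.X) + (0\{a}\{b} + b.(X + X)) + a.(b.X\{b} + (b.0 + 0\{b})) :: =a=> m1, =b=> m2, =b=> m3
  m1 = b.(rec X. b.(0\{a} + a.X) + (0\{a}\{b} + b.(X + X)) + a.(b.X\{b} + (b.0 + 0\{b})))\{b} + (b.0 + 0\{b}) :: =b=> m4, =b=> m5
  m2 = (rec X. b.(0\{a} + a.X) + (0\{a}\{b} + b.(X + X)) + a.(b.X\{b} + (b.0 + 0\{b}))) + (rec X. b.(0\{a} + a.X) + (0\{a}\{b} + b.(X + X)) + a.(b.X\{b} + (b.0 + 0\{b}))) :: =a=> m1, =b=> m2, =b=> m3
  m3 = 0\{a} + a.(rec X. b.(0\{a} + a.X) + (0\{a}\{b} + b.(X + X)) + a.(b.X\{b} + (b.0 + 0\{b}))) :: =a=> m0
  m4 = (rec X. b.(0\{a} + a.X) + (0\{a}\{b} + b.(X + X)) + a.(b.X\{b} + (b.0 + 0\{b})))\{b} :: =a=> m6
  m5 = 0 :: stopped
  m6 = (b.(rec X. b.(0\{a} + a.X) + (0\{a}\{b} + b.(X + X)) + a.(b.X\{b} + (b.0 + 0\{b})))\{b} + (b.0 + 0\{b}))\{b} :: stopped
Reachable graph of Q (7 states):
  n0 = rec X. a.(b.X\{b} + (b.0 + 0\{b})) + (b.(0\{a} + a.X) + (0\{a}\{b} + b.(X + X))) :: =a=> n1, =b=> n2, =b=> n3
  n1 = b.(rec X. a.(b.X\{b} + (b.0 + 0\{b})) + (b.(0\{a} + a.X) + (0\{a}\{b} + b.(X + X))))\{b} + (b.0 + 0\{b}) :: =b=> n4, =b=> n5
  n2 = (rec X. a.(b.X\{b} + (b.0 + 0\{b})) + (b.(0\{a} + a.X) + (0\{a}\{b} + b.(X + X)))) + (rec X. a.(b.X\{b} + (b.0 + 0\{b})) + (b.(0\{a} + a.X) + (0\{a}\{b} + b.(X + X)))) :: =a=> n1, =b=> n2, =b=> n3
  n3 = 0\{a} + a.(rec X. a.(b.X\{b} + (b.0 + 0\{b})) + (b.(0\{a} + a.X) + (0\{a}\{b} + b.(X + X)))) :: =a=> n0
  n4 = (rec X. a.(b.X\{b} + (b.0 + 0\{b})) + (b.(0\{a} + a.X) + (0\{a}\{b} + b.(X + X))))\{b} :: =a=> n6
  n5 = 0 :: stopped
  n6 = (b.(rec X. a.(b.X\{b} + (b.0 + 0\{b})) + (b.(0\{a} + a.X) + (0\{a}\{b} + b.(X + X))))\{b} + (b.0 + 0\{b}))\{b} :: stopped
Bisimilarity quotient blocks:
  B0 = {m0, m2, n0, n2}
  B1 = {m3, n3}
  B2 = {m1, n1}
  B3 = {m4, n4}
  B4 = {m5, m6, n5, n6}
m0 ∈ B0, n0 ∈ B0 → same block

YES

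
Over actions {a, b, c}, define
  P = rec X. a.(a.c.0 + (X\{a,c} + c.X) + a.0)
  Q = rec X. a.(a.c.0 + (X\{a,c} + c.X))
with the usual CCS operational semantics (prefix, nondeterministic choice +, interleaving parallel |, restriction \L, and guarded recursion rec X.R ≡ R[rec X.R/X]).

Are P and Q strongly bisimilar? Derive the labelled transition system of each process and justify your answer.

not bisimilar

Reachable graph of P (4 states):
  u0 = rec X. a.(a.c.0 + (X\{a,c} + c.X) + a.0) → —a→ u1
  u1 = a.c.0 + ((rec X. a.(a.c.0 + (X\{a,c} + c.X) + a.0))\{a,c} + c.(rec X. a.(a.c.0 + (X\{a,c} + c.X) + a.0))) + a.0 → —a→ u2, —a→ u3, —c→ u0
  u2 = 0 → (no moves)
  u3 = c.0 → —c→ u2
Reachable graph of Q (4 states):
  v0 = rec X. a.(a.c.0 + (X\{a,c} + c.X)) → —a→ v1
  v1 = a.c.0 + ((rec X. a.(a.c.0 + (X\{a,c} + c.X)))\{a,c} + c.(rec X. a.(a.c.0 + (X\{a,c} + c.X)))) → —a→ v2, —c→ v0
  v2 = c.0 → —c→ v3
  v3 = 0 → (no moves)
Bisimilarity quotient blocks:
  B0 = {u0}
  B1 = {u1}
  B2 = {u2, v3}
  B3 = {u3, v2}
  B4 = {v0}
  B5 = {v1}
u0 ∈ B0, v0 ∈ B4 → different blocks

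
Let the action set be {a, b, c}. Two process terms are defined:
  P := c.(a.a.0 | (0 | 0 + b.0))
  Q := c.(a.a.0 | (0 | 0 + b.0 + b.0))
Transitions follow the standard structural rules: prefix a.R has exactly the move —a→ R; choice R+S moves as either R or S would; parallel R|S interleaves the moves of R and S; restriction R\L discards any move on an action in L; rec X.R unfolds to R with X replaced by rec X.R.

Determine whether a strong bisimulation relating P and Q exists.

LTS(P): 7 reachable states
  u0 = c.(a.a.0 | (0 | 0 + b.0)) → -c-> u1
  u1 = a.a.0 | (0 | 0 + b.0) → -a-> u2, -b-> u3
  u2 = a.0 | (0 | 0 + b.0) → -a-> u4, -b-> u5
  u3 = a.a.0 | 0 → -a-> u5
  u4 = 0 | (0 | 0 + b.0) → -b-> u6
  u5 = a.0 | 0 → -a-> u6
  u6 = 0 | 0 → stopped
LTS(Q): 7 reachable states
  v0 = c.(a.a.0 | (0 | 0 + b.0 + b.0)) → -c-> v1
  v1 = a.a.0 | (0 | 0 + b.0 + b.0) → -a-> v2, -b-> v3
  v2 = a.0 | (0 | 0 + b.0 + b.0) → -a-> v4, -b-> v5
  v3 = a.a.0 | 0 → -a-> v5
  v4 = 0 | (0 | 0 + b.0 + b.0) → -b-> v6
  v5 = a.0 | 0 → -a-> v6
  v6 = 0 | 0 → stopped
Bisimilarity quotient blocks:
  B0 = {u0, v0}
  B1 = {u1, v1}
  B2 = {u2, v2}
  B3 = {u4, v4}
  B4 = {u6, v6}
  B5 = {u5, v5}
  B6 = {u3, v3}
u0 ∈ B0, v0 ∈ B0 → same block

YES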